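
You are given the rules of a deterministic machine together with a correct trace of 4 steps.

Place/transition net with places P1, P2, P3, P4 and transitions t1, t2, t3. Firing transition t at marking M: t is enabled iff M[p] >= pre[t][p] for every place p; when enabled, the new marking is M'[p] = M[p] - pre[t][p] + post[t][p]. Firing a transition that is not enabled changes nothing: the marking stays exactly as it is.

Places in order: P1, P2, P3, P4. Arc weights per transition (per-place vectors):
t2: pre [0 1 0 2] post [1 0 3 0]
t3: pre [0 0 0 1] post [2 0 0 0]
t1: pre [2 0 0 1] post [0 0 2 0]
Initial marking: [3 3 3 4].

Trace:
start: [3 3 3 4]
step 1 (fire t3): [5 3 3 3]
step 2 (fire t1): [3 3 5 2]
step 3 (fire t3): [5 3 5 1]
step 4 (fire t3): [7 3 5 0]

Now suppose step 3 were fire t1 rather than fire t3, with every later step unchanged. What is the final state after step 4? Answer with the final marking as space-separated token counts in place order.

(re-executing from step 3 with the substitution; state before step 3: [3 3 5 2])
step 3 (fire t1): [1 3 7 1]
step 4 (fire t3): [3 3 7 0]

3 3 7 0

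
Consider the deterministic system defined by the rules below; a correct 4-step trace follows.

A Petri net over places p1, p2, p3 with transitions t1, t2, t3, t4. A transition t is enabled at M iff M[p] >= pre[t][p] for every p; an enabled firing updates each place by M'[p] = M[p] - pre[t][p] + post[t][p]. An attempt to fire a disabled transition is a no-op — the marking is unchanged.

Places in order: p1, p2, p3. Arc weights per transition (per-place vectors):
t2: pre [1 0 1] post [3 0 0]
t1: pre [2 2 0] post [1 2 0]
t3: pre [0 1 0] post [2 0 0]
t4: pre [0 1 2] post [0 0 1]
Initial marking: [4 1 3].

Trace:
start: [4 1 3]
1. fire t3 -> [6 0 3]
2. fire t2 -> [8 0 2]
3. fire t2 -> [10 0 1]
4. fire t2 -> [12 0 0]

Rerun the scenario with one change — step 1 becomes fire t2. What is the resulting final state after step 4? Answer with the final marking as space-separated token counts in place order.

(re-executing from step 1 with the substitution; state before step 1: [4 1 3])
1. fire t2 -> [6 1 2]
2. fire t2 -> [8 1 1]
3. fire t2 -> [10 1 0]
4. fire t2 -> [10 1 0]

10 1 0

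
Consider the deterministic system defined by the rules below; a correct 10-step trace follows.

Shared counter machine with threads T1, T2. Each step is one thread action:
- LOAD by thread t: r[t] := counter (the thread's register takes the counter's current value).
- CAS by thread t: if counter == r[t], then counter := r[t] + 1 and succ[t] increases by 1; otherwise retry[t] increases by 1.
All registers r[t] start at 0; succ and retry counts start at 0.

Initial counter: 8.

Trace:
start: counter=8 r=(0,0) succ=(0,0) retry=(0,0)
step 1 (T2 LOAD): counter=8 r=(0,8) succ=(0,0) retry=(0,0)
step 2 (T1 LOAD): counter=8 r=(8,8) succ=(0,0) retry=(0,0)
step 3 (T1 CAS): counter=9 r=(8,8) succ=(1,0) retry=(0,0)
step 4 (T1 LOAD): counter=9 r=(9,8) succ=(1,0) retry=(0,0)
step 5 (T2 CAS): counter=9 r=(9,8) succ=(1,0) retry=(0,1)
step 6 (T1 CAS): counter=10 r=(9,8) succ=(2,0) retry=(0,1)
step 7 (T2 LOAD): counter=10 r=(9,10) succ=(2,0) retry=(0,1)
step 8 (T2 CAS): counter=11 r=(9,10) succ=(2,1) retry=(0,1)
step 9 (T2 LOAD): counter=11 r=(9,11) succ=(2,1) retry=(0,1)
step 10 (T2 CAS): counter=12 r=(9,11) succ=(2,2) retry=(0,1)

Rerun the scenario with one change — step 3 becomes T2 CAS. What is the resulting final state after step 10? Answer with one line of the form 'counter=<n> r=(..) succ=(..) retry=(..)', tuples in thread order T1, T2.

(re-executing from step 3 with the substitution; state before step 3: counter=8 r=(8,8) succ=(0,0) retry=(0,0))
step 3 (T2 CAS): counter=9 r=(8,8) succ=(0,1) retry=(0,0)
step 4 (T1 LOAD): counter=9 r=(9,8) succ=(0,1) retry=(0,0)
step 5 (T2 CAS): counter=9 r=(9,8) succ=(0,1) retry=(0,1)
step 6 (T1 CAS): counter=10 r=(9,8) succ=(1,1) retry=(0,1)
step 7 (T2 LOAD): counter=10 r=(9,10) succ=(1,1) retry=(0,1)
step 8 (T2 CAS): counter=11 r=(9,10) succ=(1,2) retry=(0,1)
step 9 (T2 LOAD): counter=11 r=(9,11) succ=(1,2) retry=(0,1)
step 10 (T2 CAS): counter=12 r=(9,11) succ=(1,3) retry=(0,1)

counter=12 r=(9,11) succ=(1,3) retry=(0,1)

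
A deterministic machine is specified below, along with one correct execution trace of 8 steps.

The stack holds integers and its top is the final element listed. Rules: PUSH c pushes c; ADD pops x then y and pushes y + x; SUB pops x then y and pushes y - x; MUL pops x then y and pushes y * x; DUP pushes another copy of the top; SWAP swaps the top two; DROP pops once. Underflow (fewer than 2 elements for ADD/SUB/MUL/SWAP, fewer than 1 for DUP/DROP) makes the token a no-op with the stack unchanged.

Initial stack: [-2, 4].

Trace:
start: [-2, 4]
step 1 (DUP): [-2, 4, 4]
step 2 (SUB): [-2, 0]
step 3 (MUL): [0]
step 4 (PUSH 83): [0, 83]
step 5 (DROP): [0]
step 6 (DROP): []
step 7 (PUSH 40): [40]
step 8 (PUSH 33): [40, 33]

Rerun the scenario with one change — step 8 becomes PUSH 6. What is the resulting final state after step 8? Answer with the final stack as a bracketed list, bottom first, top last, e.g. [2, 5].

(re-executing from step 8 with the substitution; state before step 8: [40])
step 8 (PUSH 6): [40, 6]

[40, 6]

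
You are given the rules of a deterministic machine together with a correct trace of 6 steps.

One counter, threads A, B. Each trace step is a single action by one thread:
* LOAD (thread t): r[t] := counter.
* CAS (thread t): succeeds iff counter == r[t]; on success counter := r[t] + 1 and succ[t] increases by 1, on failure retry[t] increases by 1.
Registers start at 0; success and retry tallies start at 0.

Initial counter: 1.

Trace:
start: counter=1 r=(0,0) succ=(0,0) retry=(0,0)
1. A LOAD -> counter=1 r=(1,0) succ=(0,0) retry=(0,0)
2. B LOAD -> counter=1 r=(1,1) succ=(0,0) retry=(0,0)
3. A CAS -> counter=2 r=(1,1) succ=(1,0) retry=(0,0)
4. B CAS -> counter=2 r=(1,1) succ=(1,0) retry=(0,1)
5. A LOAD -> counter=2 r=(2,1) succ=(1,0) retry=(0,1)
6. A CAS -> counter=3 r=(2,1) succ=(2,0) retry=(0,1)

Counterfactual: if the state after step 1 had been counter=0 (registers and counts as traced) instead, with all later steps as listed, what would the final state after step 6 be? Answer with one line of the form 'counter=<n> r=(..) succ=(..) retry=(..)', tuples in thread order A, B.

state after step 1 := counter=0 r=(1,0) succ=(0,0) retry=(0,0)
2. B LOAD -> counter=0 r=(1,0) succ=(0,0) retry=(0,0)
3. A CAS -> counter=0 r=(1,0) succ=(0,0) retry=(1,0)
4. B CAS -> counter=1 r=(1,0) succ=(0,1) retry=(1,0)
5. A LOAD -> counter=1 r=(1,0) succ=(0,1) retry=(1,0)
6. A CAS -> counter=2 r=(1,0) succ=(1,1) retry=(1,0)

counter=2 r=(1,0) succ=(1,1) retry=(1,0)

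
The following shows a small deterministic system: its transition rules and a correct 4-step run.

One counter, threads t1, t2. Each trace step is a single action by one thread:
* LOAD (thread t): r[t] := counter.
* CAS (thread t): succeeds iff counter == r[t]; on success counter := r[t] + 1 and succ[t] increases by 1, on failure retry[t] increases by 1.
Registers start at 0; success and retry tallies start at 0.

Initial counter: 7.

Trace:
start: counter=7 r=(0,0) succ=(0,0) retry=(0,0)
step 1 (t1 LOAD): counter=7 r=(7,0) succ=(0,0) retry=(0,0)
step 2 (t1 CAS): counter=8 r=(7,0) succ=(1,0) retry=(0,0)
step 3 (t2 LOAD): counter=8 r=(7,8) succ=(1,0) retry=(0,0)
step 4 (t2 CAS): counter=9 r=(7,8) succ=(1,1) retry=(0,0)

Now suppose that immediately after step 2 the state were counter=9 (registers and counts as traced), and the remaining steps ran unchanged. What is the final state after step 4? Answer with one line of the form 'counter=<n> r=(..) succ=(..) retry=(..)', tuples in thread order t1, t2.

state after step 2 := counter=9 r=(7,0) succ=(1,0) retry=(0,0)
step 3 (t2 LOAD): counter=9 r=(7,9) succ=(1,0) retry=(0,0)
step 4 (t2 CAS): counter=10 r=(7,9) succ=(1,1) retry=(0,0)

counter=10 r=(7,9) succ=(1,1) retry=(0,0)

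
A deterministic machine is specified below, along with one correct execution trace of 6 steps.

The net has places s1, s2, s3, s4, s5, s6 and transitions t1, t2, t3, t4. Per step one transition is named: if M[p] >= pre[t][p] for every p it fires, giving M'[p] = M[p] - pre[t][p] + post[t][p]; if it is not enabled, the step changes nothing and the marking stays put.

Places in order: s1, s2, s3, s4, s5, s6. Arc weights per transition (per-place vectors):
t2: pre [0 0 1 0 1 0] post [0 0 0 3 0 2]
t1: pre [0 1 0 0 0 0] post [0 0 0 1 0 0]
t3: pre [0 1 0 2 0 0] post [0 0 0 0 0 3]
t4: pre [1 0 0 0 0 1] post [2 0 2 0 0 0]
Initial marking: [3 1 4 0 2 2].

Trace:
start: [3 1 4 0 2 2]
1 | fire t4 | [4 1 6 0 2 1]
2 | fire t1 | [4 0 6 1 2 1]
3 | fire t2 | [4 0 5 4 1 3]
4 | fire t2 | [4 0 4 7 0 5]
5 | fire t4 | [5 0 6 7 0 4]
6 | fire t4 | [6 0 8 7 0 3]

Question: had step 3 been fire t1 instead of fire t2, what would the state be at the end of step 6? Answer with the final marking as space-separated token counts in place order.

6 0 9 4 1 1

(re-executing from step 3 with the substitution; state before step 3: [4 0 6 1 2 1])
3 | fire t1 | [4 0 6 1 2 1]
4 | fire t2 | [4 0 5 4 1 3]
5 | fire t4 | [5 0 7 4 1 2]
6 | fire t4 | [6 0 9 4 1 1]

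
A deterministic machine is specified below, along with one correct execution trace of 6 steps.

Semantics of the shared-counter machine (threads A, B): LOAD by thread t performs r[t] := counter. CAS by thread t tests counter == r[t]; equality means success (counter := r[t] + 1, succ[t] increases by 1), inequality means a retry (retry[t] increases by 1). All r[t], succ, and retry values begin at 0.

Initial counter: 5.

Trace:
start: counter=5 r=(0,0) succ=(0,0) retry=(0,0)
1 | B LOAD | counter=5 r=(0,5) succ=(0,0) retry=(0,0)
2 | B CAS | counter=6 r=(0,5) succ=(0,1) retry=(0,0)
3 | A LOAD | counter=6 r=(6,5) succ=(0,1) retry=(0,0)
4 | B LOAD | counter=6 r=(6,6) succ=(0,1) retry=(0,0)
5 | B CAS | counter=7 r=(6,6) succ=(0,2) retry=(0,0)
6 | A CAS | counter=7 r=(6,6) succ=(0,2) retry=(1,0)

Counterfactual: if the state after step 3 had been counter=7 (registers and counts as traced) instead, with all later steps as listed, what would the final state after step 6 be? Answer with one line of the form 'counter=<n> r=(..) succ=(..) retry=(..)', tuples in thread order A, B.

state after step 3 := counter=7 r=(6,5) succ=(0,1) retry=(0,0)
4 | B LOAD | counter=7 r=(6,7) succ=(0,1) retry=(0,0)
5 | B CAS | counter=8 r=(6,7) succ=(0,2) retry=(0,0)
6 | A CAS | counter=8 r=(6,7) succ=(0,2) retry=(1,0)

counter=8 r=(6,7) succ=(0,2) retry=(1,0)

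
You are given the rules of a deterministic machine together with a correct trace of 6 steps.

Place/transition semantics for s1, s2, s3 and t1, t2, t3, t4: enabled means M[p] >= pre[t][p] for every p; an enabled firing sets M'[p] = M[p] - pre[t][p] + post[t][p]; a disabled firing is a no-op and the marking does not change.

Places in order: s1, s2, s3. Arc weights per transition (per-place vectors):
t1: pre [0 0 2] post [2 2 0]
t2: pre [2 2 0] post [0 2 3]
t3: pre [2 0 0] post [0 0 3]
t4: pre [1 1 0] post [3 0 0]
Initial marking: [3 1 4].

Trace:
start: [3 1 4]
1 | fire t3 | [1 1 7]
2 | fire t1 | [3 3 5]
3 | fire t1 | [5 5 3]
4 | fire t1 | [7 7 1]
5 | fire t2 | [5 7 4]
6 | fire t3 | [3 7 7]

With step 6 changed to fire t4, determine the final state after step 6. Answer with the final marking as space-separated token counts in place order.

(re-executing from step 6 with the substitution; state before step 6: [5 7 4])
6 | fire t4 | [7 6 4]

7 6 4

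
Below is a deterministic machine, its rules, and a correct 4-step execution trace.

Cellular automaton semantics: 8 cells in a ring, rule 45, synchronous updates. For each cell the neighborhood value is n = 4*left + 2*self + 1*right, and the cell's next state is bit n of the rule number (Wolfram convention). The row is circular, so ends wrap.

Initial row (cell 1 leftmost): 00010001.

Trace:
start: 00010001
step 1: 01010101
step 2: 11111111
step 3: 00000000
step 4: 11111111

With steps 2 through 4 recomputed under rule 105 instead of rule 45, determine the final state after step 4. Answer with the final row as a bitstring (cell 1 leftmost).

(re-executing steps 2..4 under rule 105; state before step 2: 01010101)
step 2: 10101010
step 3: 01010101
step 4: 10101010

10101010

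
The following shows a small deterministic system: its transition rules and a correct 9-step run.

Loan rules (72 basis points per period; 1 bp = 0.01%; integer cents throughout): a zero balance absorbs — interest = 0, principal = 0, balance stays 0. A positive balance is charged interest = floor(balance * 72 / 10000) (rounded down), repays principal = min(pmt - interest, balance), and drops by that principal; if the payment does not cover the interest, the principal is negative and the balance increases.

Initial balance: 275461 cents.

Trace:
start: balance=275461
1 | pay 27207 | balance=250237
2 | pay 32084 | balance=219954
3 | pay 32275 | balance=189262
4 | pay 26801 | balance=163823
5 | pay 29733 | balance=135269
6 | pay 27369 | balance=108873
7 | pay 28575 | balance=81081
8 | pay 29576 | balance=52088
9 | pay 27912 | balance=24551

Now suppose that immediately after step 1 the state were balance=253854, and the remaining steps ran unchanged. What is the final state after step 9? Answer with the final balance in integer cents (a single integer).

state after step 1 := balance=253854
2 | pay 32084 | balance=223597
3 | pay 32275 | balance=192931
4 | pay 26801 | balance=167519
5 | pay 29733 | balance=138992
6 | pay 27369 | balance=112623
7 | pay 28575 | balance=84858
8 | pay 29576 | balance=55892
9 | pay 27912 | balance=28382

28382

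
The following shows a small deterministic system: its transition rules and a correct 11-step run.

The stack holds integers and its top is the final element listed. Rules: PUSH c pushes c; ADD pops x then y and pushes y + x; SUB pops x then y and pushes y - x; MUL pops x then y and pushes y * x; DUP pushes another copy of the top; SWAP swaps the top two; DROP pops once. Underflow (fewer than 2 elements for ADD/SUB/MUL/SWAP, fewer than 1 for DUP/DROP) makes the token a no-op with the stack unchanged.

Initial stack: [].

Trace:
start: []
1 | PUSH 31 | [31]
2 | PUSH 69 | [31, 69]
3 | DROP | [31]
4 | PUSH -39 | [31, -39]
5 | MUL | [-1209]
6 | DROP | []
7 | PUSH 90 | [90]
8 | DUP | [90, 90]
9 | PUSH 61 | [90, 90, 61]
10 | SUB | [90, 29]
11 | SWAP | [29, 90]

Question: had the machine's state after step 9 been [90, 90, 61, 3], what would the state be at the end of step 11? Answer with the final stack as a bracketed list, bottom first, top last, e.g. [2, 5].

[90, 58, 90]

state after step 9 := [90, 90, 61, 3]
10 | SUB | [90, 90, 58]
11 | SWAP | [90, 58, 90]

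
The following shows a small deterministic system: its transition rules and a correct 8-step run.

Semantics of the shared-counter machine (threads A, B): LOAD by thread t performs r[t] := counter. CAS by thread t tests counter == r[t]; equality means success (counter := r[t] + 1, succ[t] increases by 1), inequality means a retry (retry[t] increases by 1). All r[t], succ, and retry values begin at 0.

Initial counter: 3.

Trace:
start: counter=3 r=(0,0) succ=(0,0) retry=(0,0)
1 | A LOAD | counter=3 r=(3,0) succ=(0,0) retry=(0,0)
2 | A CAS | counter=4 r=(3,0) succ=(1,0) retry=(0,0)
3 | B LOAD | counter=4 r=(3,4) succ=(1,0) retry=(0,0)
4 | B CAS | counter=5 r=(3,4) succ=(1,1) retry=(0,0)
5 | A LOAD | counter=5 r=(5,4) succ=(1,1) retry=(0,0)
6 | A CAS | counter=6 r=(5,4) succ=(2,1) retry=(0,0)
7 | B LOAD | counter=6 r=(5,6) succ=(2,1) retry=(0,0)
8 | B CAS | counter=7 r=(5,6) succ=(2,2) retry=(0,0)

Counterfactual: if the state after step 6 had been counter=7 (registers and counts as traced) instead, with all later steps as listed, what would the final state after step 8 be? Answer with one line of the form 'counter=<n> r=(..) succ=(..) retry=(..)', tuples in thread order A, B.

counter=8 r=(5,7) succ=(2,2) retry=(0,0)

state after step 6 := counter=7 r=(5,4) succ=(2,1) retry=(0,0)
7 | B LOAD | counter=7 r=(5,7) succ=(2,1) retry=(0,0)
8 | B CAS | counter=8 r=(5,7) succ=(2,2) retry=(0,0)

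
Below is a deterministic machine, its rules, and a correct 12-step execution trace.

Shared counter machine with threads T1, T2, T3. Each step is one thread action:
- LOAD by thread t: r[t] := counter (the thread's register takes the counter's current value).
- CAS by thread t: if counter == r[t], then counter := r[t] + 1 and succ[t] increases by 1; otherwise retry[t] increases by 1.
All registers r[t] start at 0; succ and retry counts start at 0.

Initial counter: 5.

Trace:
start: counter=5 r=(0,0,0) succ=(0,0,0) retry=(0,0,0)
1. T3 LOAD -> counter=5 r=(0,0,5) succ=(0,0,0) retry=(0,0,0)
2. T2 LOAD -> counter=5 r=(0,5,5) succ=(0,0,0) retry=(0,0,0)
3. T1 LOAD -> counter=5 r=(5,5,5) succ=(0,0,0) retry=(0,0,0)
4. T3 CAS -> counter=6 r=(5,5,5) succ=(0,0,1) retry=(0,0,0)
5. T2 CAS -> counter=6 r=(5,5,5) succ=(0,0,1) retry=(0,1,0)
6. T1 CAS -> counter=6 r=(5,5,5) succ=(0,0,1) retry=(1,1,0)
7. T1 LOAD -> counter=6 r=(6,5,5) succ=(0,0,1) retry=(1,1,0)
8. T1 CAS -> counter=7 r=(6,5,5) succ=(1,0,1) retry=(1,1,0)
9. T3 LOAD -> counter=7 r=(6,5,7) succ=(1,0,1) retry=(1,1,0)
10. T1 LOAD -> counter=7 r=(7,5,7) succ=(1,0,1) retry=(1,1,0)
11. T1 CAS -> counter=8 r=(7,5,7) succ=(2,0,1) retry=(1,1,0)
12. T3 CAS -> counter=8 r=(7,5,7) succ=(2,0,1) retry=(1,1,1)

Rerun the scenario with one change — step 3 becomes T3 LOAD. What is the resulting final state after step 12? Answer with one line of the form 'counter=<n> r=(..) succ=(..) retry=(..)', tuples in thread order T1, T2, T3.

(re-executing from step 3 with the substitution; state before step 3: counter=5 r=(0,5,5) succ=(0,0,0) retry=(0,0,0))
3. T3 LOAD -> counter=5 r=(0,5,5) succ=(0,0,0) retry=(0,0,0)
4. T3 CAS -> counter=6 r=(0,5,5) succ=(0,0,1) retry=(0,0,0)
5. T2 CAS -> counter=6 r=(0,5,5) succ=(0,0,1) retry=(0,1,0)
6. T1 CAS -> counter=6 r=(0,5,5) succ=(0,0,1) retry=(1,1,0)
7. T1 LOAD -> counter=6 r=(6,5,5) succ=(0,0,1) retry=(1,1,0)
8. T1 CAS -> counter=7 r=(6,5,5) succ=(1,0,1) retry=(1,1,0)
9. T3 LOAD -> counter=7 r=(6,5,7) succ=(1,0,1) retry=(1,1,0)
10. T1 LOAD -> counter=7 r=(7,5,7) succ=(1,0,1) retry=(1,1,0)
11. T1 CAS -> counter=8 r=(7,5,7) succ=(2,0,1) retry=(1,1,0)
12. T3 CAS -> counter=8 r=(7,5,7) succ=(2,0,1) retry=(1,1,1)

counter=8 r=(7,5,7) succ=(2,0,1) retry=(1,1,1)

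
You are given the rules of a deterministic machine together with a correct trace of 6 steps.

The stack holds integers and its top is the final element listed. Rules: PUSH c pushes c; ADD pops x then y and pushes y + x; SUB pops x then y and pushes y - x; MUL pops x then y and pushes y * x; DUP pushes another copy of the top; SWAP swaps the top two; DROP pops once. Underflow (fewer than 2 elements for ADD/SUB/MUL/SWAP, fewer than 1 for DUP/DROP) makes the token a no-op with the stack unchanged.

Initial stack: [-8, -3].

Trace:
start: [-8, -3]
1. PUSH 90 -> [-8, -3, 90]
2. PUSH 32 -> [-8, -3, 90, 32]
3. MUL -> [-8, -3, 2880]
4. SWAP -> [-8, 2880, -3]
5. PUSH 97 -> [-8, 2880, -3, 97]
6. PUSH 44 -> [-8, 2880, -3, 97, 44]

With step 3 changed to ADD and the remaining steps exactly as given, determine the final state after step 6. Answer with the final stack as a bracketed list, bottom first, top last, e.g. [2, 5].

(re-executing from step 3 with the substitution; state before step 3: [-8, -3, 90, 32])
3. ADD -> [-8, -3, 122]
4. SWAP -> [-8, 122, -3]
5. PUSH 97 -> [-8, 122, -3, 97]
6. PUSH 44 -> [-8, 122, -3, 97, 44]

[-8, 122, -3, 97, 44]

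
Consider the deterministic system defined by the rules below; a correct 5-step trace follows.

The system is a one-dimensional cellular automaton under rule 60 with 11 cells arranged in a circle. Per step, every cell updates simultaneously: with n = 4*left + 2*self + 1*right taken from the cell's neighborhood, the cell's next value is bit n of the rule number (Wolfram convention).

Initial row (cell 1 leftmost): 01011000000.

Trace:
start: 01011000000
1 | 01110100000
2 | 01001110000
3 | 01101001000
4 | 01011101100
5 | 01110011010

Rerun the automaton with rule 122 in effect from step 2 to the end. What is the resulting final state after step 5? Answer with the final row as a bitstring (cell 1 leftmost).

(re-executing steps 2..5 under rule 122; state before step 2: 01110100000)
2 | 11011010000
3 | 11111101001
4 | 00000110111
5 | 10001111101

10001111101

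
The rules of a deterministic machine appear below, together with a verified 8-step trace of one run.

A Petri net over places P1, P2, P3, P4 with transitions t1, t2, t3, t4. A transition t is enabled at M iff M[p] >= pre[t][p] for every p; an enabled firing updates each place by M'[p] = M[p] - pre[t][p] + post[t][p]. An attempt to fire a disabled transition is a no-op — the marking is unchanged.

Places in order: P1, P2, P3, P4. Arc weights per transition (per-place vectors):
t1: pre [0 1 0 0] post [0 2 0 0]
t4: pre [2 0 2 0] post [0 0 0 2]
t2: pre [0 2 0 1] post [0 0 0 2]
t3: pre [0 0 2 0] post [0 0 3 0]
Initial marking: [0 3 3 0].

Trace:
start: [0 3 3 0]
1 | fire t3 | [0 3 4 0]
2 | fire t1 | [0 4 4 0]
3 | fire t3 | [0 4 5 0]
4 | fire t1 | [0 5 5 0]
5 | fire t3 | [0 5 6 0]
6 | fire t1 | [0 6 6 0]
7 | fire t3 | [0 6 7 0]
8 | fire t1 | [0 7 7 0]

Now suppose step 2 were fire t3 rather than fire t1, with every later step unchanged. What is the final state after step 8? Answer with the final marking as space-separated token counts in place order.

0 6 8 0

(re-executing from step 2 with the substitution; state before step 2: [0 3 4 0])
2 | fire t3 | [0 3 5 0]
3 | fire t3 | [0 3 6 0]
4 | fire t1 | [0 4 6 0]
5 | fire t3 | [0 4 7 0]
6 | fire t1 | [0 5 7 0]
7 | fire t3 | [0 5 8 0]
8 | fire t1 | [0 6 8 0]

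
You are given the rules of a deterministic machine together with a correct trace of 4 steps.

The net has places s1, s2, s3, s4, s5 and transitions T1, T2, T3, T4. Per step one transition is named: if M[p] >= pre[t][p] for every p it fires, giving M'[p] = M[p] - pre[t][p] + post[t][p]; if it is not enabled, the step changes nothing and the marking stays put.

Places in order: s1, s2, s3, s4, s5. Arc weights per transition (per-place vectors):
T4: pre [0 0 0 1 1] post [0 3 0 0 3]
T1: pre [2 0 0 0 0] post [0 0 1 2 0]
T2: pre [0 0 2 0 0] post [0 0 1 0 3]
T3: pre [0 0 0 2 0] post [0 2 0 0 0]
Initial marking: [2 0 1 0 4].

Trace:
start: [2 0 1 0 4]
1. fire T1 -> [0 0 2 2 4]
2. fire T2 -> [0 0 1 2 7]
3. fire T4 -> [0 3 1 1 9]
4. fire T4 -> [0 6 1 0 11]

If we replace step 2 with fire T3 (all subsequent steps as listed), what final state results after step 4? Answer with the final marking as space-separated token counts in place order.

0 2 2 0 4

(re-executing from step 2 with the substitution; state before step 2: [0 0 2 2 4])
2. fire T3 -> [0 2 2 0 4]
3. fire T4 -> [0 2 2 0 4]
4. fire T4 -> [0 2 2 0 4]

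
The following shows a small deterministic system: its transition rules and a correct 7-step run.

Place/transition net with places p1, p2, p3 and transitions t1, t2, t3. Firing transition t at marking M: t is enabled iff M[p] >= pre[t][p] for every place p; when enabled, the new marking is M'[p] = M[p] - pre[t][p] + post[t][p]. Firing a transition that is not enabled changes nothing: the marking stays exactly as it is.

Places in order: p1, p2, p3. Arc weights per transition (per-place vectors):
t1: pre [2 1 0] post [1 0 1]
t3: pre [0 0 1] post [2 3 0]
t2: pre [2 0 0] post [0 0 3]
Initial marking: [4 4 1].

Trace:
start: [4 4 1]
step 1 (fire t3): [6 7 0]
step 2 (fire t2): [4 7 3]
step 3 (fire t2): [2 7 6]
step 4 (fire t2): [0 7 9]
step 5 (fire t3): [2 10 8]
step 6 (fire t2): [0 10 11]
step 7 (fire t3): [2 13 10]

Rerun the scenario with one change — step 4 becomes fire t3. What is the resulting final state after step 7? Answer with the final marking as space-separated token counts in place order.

6 16 6

(re-executing from step 4 with the substitution; state before step 4: [2 7 6])
step 4 (fire t3): [4 10 5]
step 5 (fire t3): [6 13 4]
step 6 (fire t2): [4 13 7]
step 7 (fire t3): [6 16 6]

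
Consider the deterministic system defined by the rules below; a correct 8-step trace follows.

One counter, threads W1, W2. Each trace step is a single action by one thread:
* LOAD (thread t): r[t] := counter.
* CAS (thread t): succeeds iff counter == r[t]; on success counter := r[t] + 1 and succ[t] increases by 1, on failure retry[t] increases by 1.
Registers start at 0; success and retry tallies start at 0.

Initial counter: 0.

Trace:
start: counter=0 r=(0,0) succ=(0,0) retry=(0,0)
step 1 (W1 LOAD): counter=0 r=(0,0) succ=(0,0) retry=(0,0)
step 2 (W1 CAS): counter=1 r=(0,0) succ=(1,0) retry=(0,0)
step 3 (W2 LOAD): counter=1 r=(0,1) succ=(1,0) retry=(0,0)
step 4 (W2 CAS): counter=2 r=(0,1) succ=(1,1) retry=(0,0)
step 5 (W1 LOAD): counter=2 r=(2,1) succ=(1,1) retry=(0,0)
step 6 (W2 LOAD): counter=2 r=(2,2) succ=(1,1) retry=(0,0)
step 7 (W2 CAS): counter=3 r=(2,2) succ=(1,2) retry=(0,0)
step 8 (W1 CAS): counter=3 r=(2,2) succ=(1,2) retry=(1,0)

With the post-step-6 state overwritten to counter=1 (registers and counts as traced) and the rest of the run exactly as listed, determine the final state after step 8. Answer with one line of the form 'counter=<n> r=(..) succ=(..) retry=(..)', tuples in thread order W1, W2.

counter=1 r=(2,2) succ=(1,1) retry=(1,1)

state after step 6 := counter=1 r=(2,2) succ=(1,1) retry=(0,0)
step 7 (W2 CAS): counter=1 r=(2,2) succ=(1,1) retry=(0,1)
step 8 (W1 CAS): counter=1 r=(2,2) succ=(1,1) retry=(1,1)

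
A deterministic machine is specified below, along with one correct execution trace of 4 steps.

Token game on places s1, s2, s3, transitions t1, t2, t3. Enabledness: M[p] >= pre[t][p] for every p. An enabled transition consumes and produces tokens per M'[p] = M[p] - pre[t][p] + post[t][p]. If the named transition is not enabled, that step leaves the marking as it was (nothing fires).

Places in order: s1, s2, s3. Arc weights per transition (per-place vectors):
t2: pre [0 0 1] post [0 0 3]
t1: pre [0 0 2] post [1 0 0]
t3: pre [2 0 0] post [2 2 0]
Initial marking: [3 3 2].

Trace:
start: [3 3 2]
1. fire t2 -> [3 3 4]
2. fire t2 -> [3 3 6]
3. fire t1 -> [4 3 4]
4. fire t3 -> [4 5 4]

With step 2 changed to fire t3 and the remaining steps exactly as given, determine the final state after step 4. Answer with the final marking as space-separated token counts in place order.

(re-executing from step 2 with the substitution; state before step 2: [3 3 4])
2. fire t3 -> [3 5 4]
3. fire t1 -> [4 5 2]
4. fire t3 -> [4 7 2]

4 7 2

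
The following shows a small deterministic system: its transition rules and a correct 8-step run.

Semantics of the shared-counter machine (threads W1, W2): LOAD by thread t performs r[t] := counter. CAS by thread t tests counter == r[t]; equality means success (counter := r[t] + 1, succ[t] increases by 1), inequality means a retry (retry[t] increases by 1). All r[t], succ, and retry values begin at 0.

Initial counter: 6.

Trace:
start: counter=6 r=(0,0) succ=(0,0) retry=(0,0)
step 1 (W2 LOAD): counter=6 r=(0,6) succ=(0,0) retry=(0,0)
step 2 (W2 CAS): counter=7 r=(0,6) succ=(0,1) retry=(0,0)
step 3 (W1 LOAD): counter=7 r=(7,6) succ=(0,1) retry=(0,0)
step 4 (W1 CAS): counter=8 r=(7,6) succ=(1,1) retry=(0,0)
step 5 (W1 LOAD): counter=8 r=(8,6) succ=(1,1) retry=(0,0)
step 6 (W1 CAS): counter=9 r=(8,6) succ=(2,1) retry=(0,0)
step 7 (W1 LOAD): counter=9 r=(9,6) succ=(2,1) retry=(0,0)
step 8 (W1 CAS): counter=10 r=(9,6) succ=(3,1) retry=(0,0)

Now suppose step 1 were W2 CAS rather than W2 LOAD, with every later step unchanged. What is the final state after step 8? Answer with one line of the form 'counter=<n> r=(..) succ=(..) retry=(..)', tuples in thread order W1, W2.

(re-executing from step 1 with the substitution; state before step 1: counter=6 r=(0,0) succ=(0,0) retry=(0,0))
step 1 (W2 CAS): counter=6 r=(0,0) succ=(0,0) retry=(0,1)
step 2 (W2 CAS): counter=6 r=(0,0) succ=(0,0) retry=(0,2)
step 3 (W1 LOAD): counter=6 r=(6,0) succ=(0,0) retry=(0,2)
step 4 (W1 CAS): counter=7 r=(6,0) succ=(1,0) retry=(0,2)
step 5 (W1 LOAD): counter=7 r=(7,0) succ=(1,0) retry=(0,2)
step 6 (W1 CAS): counter=8 r=(7,0) succ=(2,0) retry=(0,2)
step 7 (W1 LOAD): counter=8 r=(8,0) succ=(2,0) retry=(0,2)
step 8 (W1 CAS): counter=9 r=(8,0) succ=(3,0) retry=(0,2)

counter=9 r=(8,0) succ=(3,0) retry=(0,2)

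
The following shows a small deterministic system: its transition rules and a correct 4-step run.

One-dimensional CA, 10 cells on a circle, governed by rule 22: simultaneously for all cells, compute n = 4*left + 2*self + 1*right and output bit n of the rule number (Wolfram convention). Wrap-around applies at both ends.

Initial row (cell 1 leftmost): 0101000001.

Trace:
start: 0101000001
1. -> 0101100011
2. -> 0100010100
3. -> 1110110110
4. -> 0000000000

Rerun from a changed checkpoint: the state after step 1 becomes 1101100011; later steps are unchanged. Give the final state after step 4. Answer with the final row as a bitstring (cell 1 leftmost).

0001000001

state after step 1 := 1101100011
2. -> 0000010100
3. -> 0000110110
4. -> 0001000001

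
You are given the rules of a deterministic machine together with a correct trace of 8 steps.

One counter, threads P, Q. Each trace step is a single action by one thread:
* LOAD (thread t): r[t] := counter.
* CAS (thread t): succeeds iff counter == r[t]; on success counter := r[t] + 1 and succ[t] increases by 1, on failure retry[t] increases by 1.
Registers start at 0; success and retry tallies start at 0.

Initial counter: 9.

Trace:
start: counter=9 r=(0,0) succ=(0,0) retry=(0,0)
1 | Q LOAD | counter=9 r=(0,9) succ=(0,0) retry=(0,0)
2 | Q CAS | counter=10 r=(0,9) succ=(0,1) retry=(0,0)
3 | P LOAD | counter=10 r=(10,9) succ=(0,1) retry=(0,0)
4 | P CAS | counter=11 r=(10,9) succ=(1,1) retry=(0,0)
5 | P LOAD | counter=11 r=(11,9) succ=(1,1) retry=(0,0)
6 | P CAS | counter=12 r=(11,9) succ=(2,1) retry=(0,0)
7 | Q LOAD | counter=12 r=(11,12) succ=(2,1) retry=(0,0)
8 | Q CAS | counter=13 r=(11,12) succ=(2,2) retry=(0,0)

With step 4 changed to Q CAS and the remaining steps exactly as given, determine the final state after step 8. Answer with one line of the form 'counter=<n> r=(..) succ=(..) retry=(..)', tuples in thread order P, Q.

counter=12 r=(10,11) succ=(1,2) retry=(0,1)

(re-executing from step 4 with the substitution; state before step 4: counter=10 r=(10,9) succ=(0,1) retry=(0,0))
4 | Q CAS | counter=10 r=(10,9) succ=(0,1) retry=(0,1)
5 | P LOAD | counter=10 r=(10,9) succ=(0,1) retry=(0,1)
6 | P CAS | counter=11 r=(10,9) succ=(1,1) retry=(0,1)
7 | Q LOAD | counter=11 r=(10,11) succ=(1,1) retry=(0,1)
8 | Q CAS | counter=12 r=(10,11) succ=(1,2) retry=(0,1)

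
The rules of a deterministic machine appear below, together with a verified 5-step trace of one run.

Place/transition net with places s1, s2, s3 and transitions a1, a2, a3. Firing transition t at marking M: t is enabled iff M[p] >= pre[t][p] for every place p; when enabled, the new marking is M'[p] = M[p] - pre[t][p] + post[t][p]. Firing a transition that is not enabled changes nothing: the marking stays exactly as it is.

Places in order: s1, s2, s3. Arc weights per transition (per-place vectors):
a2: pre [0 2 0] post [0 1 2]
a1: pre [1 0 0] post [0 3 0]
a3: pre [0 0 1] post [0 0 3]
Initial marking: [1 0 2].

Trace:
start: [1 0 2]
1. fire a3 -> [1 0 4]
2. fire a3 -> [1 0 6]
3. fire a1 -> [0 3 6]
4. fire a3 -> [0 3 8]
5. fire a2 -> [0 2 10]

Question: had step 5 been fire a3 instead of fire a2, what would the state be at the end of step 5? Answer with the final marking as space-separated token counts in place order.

0 3 10

(re-executing from step 5 with the substitution; state before step 5: [0 3 8])
5. fire a3 -> [0 3 10]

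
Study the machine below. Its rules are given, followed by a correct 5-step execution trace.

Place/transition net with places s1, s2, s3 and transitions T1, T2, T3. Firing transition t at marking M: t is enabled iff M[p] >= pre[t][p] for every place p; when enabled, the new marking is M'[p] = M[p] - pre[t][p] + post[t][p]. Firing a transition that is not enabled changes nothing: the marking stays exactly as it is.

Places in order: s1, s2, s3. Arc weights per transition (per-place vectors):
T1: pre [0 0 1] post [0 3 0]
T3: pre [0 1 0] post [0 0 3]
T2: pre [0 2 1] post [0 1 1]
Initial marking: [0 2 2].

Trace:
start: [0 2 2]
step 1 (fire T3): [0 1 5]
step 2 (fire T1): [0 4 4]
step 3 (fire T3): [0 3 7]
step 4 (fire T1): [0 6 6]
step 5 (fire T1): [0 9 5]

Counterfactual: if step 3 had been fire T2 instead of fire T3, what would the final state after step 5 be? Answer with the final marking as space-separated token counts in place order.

(re-executing from step 3 with the substitution; state before step 3: [0 4 4])
step 3 (fire T2): [0 3 4]
step 4 (fire T1): [0 6 3]
step 5 (fire T1): [0 9 2]

0 9 2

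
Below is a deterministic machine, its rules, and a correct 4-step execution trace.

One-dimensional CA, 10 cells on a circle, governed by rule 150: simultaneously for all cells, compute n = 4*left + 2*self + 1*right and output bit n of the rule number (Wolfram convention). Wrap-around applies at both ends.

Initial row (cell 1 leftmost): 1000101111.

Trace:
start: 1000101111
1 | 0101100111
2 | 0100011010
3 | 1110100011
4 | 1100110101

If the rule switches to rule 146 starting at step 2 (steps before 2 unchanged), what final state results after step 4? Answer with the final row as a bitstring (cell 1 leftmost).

1001010010

(re-executing steps 2..4 under rule 146; state before step 2: 0101100111)
2 | 0000011010
3 | 0000100001
4 | 1001010010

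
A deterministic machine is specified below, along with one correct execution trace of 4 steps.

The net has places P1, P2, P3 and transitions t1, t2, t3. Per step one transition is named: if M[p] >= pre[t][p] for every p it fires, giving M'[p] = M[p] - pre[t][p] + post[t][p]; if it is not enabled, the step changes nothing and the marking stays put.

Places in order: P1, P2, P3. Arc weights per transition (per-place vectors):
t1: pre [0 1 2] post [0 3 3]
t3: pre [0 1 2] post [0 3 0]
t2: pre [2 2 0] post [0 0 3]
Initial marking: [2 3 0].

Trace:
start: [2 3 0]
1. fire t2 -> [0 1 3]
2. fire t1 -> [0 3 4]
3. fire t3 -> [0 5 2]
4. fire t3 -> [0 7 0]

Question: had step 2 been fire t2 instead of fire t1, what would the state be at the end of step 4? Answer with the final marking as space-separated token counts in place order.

0 3 1

(re-executing from step 2 with the substitution; state before step 2: [0 1 3])
2. fire t2 -> [0 1 3]
3. fire t3 -> [0 3 1]
4. fire t3 -> [0 3 1]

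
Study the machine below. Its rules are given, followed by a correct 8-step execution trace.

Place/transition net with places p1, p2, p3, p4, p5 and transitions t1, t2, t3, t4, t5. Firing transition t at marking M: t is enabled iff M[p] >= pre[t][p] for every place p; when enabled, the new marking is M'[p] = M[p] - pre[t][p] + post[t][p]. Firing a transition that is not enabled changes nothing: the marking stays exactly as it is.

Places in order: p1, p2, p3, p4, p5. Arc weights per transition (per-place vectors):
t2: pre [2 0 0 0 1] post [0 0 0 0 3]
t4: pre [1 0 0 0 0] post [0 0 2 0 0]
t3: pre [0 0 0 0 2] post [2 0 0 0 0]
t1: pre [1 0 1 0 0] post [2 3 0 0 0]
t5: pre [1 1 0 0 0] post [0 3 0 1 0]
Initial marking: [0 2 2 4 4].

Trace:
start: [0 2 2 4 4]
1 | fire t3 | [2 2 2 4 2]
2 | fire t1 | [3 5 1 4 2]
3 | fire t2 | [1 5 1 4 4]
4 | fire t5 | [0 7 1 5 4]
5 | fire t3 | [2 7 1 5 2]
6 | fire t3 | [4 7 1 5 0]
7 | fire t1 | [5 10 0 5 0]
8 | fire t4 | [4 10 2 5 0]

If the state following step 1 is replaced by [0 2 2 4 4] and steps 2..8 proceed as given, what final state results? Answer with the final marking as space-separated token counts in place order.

4 5 3 4 0

state after step 1 := [0 2 2 4 4]
2 | fire t1 | [0 2 2 4 4]
3 | fire t2 | [0 2 2 4 4]
4 | fire t5 | [0 2 2 4 4]
5 | fire t3 | [2 2 2 4 2]
6 | fire t3 | [4 2 2 4 0]
7 | fire t1 | [5 5 1 4 0]
8 | fire t4 | [4 5 3 4 0]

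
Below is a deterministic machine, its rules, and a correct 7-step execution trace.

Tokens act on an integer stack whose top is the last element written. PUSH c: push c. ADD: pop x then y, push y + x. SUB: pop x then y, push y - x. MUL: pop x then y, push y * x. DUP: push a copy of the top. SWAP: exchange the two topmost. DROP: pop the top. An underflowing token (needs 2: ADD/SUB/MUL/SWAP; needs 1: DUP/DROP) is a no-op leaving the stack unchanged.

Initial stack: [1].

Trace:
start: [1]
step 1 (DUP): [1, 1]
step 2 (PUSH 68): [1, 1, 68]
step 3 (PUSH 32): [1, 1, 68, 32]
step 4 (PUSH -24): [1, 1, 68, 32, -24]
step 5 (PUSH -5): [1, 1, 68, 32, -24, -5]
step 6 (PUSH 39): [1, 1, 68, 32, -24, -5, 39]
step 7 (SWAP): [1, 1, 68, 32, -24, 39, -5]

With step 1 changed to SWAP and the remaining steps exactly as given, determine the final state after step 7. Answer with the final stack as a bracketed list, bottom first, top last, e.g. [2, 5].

(re-executing from step 1 with the substitution; state before step 1: [1])
step 1 (SWAP): [1]
step 2 (PUSH 68): [1, 68]
step 3 (PUSH 32): [1, 68, 32]
step 4 (PUSH -24): [1, 68, 32, -24]
step 5 (PUSH -5): [1, 68, 32, -24, -5]
step 6 (PUSH 39): [1, 68, 32, -24, -5, 39]
step 7 (SWAP): [1, 68, 32, -24, 39, -5]

[1, 68, 32, -24, 39, -5]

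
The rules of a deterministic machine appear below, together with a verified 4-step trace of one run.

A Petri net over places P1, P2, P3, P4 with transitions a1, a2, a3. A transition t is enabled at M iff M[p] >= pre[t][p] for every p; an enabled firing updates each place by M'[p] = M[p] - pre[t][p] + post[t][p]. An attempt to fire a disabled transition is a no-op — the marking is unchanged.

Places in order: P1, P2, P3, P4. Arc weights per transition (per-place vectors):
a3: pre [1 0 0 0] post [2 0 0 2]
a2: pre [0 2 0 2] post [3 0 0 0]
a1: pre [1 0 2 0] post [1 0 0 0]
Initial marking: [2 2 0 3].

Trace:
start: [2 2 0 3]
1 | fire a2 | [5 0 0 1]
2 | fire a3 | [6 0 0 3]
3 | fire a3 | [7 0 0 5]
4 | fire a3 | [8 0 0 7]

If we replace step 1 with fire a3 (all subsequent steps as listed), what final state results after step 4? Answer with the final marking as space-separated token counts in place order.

6 2 0 11

(re-executing from step 1 with the substitution; state before step 1: [2 2 0 3])
1 | fire a3 | [3 2 0 5]
2 | fire a3 | [4 2 0 7]
3 | fire a3 | [5 2 0 9]
4 | fire a3 | [6 2 0 11]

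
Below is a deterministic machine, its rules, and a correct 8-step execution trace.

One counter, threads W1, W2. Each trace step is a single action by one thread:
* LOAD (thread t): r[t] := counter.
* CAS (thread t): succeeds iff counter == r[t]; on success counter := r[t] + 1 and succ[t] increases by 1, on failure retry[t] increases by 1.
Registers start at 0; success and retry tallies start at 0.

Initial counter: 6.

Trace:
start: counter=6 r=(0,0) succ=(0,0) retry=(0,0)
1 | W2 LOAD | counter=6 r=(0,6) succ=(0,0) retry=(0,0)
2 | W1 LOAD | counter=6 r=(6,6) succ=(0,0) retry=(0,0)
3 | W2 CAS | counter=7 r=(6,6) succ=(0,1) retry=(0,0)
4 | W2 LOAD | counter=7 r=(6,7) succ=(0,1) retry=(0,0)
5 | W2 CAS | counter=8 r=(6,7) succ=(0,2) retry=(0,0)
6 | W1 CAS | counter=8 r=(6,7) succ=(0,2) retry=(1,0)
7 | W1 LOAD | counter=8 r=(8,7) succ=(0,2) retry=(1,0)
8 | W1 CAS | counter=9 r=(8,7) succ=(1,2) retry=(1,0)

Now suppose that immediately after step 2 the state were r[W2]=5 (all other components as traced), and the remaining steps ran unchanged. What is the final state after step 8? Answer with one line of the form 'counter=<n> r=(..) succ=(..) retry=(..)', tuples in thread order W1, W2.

state after step 2 := counter=6 r=(6,5) succ=(0,0) retry=(0,0)
3 | W2 CAS | counter=6 r=(6,5) succ=(0,0) retry=(0,1)
4 | W2 LOAD | counter=6 r=(6,6) succ=(0,0) retry=(0,1)
5 | W2 CAS | counter=7 r=(6,6) succ=(0,1) retry=(0,1)
6 | W1 CAS | counter=7 r=(6,6) succ=(0,1) retry=(1,1)
7 | W1 LOAD | counter=7 r=(7,6) succ=(0,1) retry=(1,1)
8 | W1 CAS | counter=8 r=(7,6) succ=(1,1) retry=(1,1)

counter=8 r=(7,6) succ=(1,1) retry=(1,1)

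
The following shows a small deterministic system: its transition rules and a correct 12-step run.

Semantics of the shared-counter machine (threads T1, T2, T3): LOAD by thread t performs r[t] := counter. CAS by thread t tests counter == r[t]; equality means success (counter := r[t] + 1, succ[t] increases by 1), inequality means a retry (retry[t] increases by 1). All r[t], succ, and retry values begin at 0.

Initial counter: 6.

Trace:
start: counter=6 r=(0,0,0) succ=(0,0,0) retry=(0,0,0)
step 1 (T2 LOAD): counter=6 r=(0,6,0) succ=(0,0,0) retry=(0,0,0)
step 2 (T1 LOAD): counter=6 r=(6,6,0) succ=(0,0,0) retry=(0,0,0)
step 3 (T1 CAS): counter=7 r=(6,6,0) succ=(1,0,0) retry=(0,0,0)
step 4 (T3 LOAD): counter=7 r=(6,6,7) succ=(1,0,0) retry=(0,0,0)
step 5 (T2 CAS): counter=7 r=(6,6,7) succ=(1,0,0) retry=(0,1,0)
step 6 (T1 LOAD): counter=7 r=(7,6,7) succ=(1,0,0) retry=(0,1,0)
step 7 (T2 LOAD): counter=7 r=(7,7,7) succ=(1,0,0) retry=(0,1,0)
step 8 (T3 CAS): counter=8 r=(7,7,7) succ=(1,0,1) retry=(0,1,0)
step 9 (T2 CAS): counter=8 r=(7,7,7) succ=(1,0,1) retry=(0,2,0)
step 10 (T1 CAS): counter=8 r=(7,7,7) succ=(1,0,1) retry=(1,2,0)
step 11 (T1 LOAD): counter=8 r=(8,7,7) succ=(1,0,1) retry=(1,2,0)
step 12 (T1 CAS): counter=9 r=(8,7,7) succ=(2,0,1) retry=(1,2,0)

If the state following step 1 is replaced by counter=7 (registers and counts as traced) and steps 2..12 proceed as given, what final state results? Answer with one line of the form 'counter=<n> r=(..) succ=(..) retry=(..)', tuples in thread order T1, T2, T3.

counter=10 r=(9,8,8) succ=(2,0,1) retry=(1,2,0)

state after step 1 := counter=7 r=(0,6,0) succ=(0,0,0) retry=(0,0,0)
step 2 (T1 LOAD): counter=7 r=(7,6,0) succ=(0,0,0) retry=(0,0,0)
step 3 (T1 CAS): counter=8 r=(7,6,0) succ=(1,0,0) retry=(0,0,0)
step 4 (T3 LOAD): counter=8 r=(7,6,8) succ=(1,0,0) retry=(0,0,0)
step 5 (T2 CAS): counter=8 r=(7,6,8) succ=(1,0,0) retry=(0,1,0)
step 6 (T1 LOAD): counter=8 r=(8,6,8) succ=(1,0,0) retry=(0,1,0)
step 7 (T2 LOAD): counter=8 r=(8,8,8) succ=(1,0,0) retry=(0,1,0)
step 8 (T3 CAS): counter=9 r=(8,8,8) succ=(1,0,1) retry=(0,1,0)
step 9 (T2 CAS): counter=9 r=(8,8,8) succ=(1,0,1) retry=(0,2,0)
step 10 (T1 CAS): counter=9 r=(8,8,8) succ=(1,0,1) retry=(1,2,0)
step 11 (T1 LOAD): counter=9 r=(9,8,8) succ=(1,0,1) retry=(1,2,0)
step 12 (T1 CAS): counter=10 r=(9,8,8) succ=(2,0,1) retry=(1,2,0)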